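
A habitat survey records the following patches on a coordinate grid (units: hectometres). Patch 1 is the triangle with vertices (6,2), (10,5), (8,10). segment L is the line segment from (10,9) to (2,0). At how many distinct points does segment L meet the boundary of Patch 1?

The segment meets the boundary at (6.87,5.478), (8.897,7.759).

2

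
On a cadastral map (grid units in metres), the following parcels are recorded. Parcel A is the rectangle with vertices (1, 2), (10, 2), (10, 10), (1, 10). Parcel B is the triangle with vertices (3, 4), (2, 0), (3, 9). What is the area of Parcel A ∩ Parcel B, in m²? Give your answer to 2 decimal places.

The intersection is the polygon with vertices (2.222,2), (3,9), (3,4), (2.5,2).
By the shoelace formula its area is 2.22.

2.22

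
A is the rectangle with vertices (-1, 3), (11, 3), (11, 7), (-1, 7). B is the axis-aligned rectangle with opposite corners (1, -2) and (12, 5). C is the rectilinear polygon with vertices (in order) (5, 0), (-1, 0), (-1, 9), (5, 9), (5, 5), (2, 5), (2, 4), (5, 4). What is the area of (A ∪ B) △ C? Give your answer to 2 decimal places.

|A ∪ B| = 105.
|(A ∪ B) ∩ C| = 33.
|(A ∪ B) △ C| = 105 + 51 − 66 = 90.00.

90.00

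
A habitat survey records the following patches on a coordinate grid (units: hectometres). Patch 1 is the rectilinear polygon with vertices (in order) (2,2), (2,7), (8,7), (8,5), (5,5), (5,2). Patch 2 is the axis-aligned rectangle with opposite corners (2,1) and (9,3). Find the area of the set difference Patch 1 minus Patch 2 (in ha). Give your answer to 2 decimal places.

|Patch 1| = 21, |Patch 1∩Patch 2| = 3.
|Patch 1 ∖ Patch 2| = |Patch 1| − |Patch 1∩Patch 2| = 21 − 3 = 18.00.

18.00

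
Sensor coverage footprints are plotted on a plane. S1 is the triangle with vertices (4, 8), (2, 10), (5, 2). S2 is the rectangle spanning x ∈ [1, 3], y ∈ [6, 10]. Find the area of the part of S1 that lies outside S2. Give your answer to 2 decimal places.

|S1| = 5, |S1∩S2| = 0.8333.
|S1 ∖ S2| = |S1| − |S1∩S2| = 5 − 0.8333 = 4.17.

4.17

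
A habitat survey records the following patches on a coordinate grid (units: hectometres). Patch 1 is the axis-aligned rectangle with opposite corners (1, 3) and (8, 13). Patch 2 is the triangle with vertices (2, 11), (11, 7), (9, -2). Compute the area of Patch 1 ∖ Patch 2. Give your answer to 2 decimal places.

|Patch 1| = 70, |Patch 1∩Patch 2| = 22.7692.
|Patch 1 ∖ Patch 2| = |Patch 1| − |Patch 1∩Patch 2| = 70 − 22.7692 = 47.23.

47.23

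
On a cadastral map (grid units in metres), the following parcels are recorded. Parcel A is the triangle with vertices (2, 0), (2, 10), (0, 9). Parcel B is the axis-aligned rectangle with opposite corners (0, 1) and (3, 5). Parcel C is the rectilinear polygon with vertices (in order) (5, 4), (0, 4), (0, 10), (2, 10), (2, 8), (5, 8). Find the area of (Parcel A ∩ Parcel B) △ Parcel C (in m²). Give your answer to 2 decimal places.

24.67

|Parcel A ∩ Parcel B| = 2.6667.
|(Parcel A ∩ Parcel B) ∩ Parcel C| = 1.
|(Parcel A ∩ Parcel B) △ Parcel C| = 2.6667 + 24 − 2 = 24.67.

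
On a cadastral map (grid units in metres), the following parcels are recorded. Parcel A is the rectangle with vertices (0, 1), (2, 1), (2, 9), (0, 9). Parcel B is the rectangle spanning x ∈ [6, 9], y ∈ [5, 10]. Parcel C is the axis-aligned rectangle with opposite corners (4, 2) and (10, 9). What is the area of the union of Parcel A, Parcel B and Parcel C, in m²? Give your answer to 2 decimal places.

61.00

By inclusion–exclusion:
Individual areas: |Parcel A| = 16, |Parcel B| = 15, |Parcel C| = 42.
|Parcel A∩Parcel B| = 0 (no overlap).
|Parcel A∩Parcel C| = 0 (no overlap).
|Parcel B∩Parcel C|: x∈[6,9], y∈[5,9] → 3·4 = 12.
|Parcel A∩Parcel B∩Parcel C| = 0.
|Parcel A ∪ Parcel B ∪ Parcel C| = 73 − 12 + 0 = 61.00.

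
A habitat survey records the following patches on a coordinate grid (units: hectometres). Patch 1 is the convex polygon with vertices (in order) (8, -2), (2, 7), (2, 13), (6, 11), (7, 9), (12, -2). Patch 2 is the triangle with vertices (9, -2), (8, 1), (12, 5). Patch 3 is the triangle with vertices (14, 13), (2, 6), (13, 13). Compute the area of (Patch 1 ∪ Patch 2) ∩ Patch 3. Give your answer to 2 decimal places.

The region (Patch 1 ∪ Patch 2) ∩ Patch 3 is the polygon with vertices (7,9), (7.03,8.934), (2.48,6.28), (2.468,6.298), (6.931,9.138).
By the shoelace formula its area is 0.65.

0.65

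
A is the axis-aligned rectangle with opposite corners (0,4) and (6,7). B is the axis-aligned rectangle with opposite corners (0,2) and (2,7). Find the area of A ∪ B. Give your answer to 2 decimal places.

22.00

By inclusion–exclusion:
Individual areas: |A| = 18, |B| = 10.
|A∩B|: x∈[0,2], y∈[4,7] → 2·3 = 6.
|A ∪ B| = 28 − 6 = 22.00.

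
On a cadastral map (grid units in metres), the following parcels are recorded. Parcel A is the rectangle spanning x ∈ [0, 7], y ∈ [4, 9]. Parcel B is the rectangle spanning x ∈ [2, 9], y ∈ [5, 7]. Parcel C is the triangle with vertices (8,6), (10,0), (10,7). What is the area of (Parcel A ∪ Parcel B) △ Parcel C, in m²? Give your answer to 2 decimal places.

43.83

|Parcel A ∪ Parcel B| = 39.
|(Parcel A ∪ Parcel B) ∩ Parcel C| = 1.0833.
|(Parcel A ∪ Parcel B) △ Parcel C| = 39 + 7 − 2.1667 = 43.83.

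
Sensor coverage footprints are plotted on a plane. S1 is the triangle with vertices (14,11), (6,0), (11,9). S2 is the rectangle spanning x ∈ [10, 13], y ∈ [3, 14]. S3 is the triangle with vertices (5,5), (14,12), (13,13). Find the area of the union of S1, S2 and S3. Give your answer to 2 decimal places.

40.42

By inclusion–exclusion:
Individual areas: |S1| = 8.5, |S2| = 33, |S3| = 8.
|S1∩S2| = 4.7458.
|S1∩S3| = 0.
|S2∩S3| = 4.3333.
|S1∩S2∩S3| = 0.
|S1 ∪ S2 ∪ S3| = 49.5 − 9.0792 + 0 = 40.42.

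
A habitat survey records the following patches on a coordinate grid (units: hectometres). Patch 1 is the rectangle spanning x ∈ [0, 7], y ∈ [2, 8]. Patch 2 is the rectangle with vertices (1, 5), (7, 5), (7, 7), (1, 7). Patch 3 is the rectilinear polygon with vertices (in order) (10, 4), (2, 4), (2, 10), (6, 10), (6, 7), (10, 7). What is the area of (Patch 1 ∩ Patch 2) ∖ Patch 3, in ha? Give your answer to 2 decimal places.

|Patch 1 ∩ Patch 2| = 12.
|(Patch 1 ∩ Patch 2) ∩ Patch 3| = 10.
|(Patch 1 ∩ Patch 2) ∖ Patch 3| = 12 − 10 = 2.00.

2.00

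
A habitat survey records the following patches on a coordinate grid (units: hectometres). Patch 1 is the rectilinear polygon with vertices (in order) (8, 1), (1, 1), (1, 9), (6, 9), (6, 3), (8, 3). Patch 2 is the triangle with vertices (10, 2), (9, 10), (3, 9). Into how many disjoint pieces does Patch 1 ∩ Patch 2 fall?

Patch 1 ∩ Patch 2 is a single connected region.

1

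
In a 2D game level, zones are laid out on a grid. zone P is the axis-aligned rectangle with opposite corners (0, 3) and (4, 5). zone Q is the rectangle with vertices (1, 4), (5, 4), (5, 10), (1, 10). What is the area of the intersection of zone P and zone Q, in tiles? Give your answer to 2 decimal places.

|zone P∩zone Q|: x∈[1,4], y∈[4,5] → 3·1 = 3.

3.00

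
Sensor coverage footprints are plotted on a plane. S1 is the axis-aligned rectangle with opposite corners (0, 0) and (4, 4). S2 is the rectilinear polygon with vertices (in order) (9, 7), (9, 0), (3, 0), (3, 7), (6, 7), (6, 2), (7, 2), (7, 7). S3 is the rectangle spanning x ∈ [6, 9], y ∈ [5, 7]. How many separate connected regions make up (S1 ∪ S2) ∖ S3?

(S1 ∪ S2) ∖ S3 is a single connected region.

1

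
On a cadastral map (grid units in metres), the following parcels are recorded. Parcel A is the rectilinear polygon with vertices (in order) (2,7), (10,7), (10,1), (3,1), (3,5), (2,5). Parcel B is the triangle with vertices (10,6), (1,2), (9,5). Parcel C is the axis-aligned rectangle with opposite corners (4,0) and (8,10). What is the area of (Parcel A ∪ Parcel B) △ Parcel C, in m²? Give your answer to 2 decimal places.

36.14

|Parcel A ∪ Parcel B| = 44.1389.
|(Parcel A ∪ Parcel B) ∩ Parcel C| = 24.
|(Parcel A ∪ Parcel B) △ Parcel C| = 44.1389 + 40 − 48 = 36.14.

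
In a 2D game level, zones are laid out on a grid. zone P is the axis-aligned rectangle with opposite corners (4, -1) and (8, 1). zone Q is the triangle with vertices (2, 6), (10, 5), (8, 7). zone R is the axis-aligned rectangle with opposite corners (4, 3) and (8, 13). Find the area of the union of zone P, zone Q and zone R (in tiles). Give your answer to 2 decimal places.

By inclusion–exclusion:
Individual areas: |zone P| = 8, |zone Q| = 7, |zone R| = 40.
|zone P∩zone Q| = 0.
|zone P∩zone R| = 0 (no overlap).
|zone Q∩zone R| = 4.6667.
|zone P∩zone Q∩zone R| = 0.
|zone P ∪ zone Q ∪ zone R| = 55 − 4.6667 + 0 = 50.33.

50.33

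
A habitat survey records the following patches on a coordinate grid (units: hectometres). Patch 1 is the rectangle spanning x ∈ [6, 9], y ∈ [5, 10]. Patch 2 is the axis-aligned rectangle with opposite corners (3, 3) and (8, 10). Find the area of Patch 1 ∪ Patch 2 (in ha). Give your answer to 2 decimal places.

40.00

By inclusion–exclusion:
Individual areas: |Patch 1| = 15, |Patch 2| = 35.
|Patch 1∩Patch 2|: x∈[6,8], y∈[5,10] → 2·5 = 10.
|Patch 1 ∪ Patch 2| = 50 − 10 = 40.00.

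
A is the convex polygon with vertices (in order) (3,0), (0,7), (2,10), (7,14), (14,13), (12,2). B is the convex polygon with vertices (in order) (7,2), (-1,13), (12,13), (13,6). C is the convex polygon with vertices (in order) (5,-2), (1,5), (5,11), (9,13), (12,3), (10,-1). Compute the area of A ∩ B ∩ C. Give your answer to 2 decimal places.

54.39

The intersection is the polygon with vertices (7,2), (2.826,7.739), (5,11), (9,13), (11.417,4.944).
By the shoelace formula its area is 54.39.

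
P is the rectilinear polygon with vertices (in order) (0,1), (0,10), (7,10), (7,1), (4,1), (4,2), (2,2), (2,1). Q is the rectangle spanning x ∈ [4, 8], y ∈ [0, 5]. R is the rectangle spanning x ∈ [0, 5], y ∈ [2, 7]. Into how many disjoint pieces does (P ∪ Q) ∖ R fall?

2

(P ∪ Q) ∖ R splits into 2 disjoint pieces (area 42, area 2).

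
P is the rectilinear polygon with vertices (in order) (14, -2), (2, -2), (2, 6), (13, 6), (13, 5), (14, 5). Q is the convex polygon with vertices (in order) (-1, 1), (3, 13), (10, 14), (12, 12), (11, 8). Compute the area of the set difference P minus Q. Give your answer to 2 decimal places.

85.95

|P| = 95, |P∩Q| = 9.0536.
|P ∖ Q| = |P| − |P∩Q| = 95 − 9.0536 = 85.95.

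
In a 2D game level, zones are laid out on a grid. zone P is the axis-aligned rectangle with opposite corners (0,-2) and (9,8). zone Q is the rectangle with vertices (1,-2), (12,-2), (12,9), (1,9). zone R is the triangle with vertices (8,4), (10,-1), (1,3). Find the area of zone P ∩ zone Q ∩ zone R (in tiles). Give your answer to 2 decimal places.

17.47

The intersection is the polygon with vertices (9,-0.556), (1,3), (8,4), (9,1.5).
By the shoelace formula its area is 17.47.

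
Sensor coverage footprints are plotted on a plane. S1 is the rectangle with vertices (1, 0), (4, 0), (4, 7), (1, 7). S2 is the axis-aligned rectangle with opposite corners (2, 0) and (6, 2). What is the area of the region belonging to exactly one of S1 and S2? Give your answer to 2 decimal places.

|S1∩S2|: x∈[2,4], y∈[0,2] → 2·2 = 4.
|S1 △ S2| = |S1| + |S2| − 2·|S1∩S2| = 21 + 8 − 8 = 21.00.

21.00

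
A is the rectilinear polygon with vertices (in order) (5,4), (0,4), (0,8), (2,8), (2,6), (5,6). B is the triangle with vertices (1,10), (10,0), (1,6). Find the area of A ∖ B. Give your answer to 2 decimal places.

|A| = 14, |A∩B| = 6.9111.
|A ∖ B| = |A| − |A∩B| = 14 − 6.9111 = 7.09.

7.09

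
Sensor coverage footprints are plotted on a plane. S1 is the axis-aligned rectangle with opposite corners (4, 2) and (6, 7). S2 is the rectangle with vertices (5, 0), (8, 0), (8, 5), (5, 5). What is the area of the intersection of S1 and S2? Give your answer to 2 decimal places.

3.00

|S1∩S2|: x∈[5,6], y∈[2,5] → 1·3 = 3.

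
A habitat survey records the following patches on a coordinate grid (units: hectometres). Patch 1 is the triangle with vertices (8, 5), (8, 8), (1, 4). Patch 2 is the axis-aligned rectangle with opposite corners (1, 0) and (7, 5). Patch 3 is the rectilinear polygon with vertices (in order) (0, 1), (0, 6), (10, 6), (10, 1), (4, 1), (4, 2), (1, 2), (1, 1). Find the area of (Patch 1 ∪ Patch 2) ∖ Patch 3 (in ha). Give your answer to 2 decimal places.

12.50

|Patch 1 ∪ Patch 2| = 37.9464.
|(Patch 1 ∪ Patch 2) ∩ Patch 3| = 25.4464.
|(Patch 1 ∪ Patch 2) ∖ Patch 3| = 37.9464 − 25.4464 = 12.50.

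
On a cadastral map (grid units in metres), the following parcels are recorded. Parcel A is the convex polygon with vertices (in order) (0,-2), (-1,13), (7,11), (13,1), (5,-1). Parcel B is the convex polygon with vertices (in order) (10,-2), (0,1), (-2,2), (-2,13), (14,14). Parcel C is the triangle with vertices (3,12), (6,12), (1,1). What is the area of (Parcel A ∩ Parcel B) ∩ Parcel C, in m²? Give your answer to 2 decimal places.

The region (Parcel A ∩ Parcel B) ∩ Parcel C is the polygon with vertices (5.694,11.326), (1,1), (3,12).
By the shoelace formula its area is 15.49.

15.49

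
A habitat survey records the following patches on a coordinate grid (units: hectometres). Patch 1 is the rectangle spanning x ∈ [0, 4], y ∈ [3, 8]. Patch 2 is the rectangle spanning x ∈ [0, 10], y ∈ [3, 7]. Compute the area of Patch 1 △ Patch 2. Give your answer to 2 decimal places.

|Patch 1∩Patch 2|: x∈[0,4], y∈[3,7] → 4·4 = 16.
|Patch 1 △ Patch 2| = |Patch 1| + |Patch 2| − 2·|Patch 1∩Patch 2| = 20 + 40 − 32 = 28.00.

28.00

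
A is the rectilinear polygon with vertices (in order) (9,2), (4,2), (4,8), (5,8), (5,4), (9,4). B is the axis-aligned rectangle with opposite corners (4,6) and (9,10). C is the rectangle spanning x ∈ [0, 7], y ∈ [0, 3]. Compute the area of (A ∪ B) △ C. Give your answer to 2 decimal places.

47.00

|A ∪ B| = 32.
|(A ∪ B) ∩ C| = 3.
|(A ∪ B) △ C| = 32 + 21 − 6 = 47.00.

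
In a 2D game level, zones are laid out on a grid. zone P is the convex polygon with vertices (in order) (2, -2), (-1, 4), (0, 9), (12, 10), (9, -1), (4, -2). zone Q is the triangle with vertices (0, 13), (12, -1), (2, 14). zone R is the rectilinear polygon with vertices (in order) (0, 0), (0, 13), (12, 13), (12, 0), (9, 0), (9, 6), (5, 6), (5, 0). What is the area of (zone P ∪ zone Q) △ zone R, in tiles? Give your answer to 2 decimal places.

|zone P ∪ zone Q| = 126.1181.
|(zone P ∪ zone Q) ∩ zone R| = 84.5532.
|(zone P ∪ zone Q) △ zone R| = 126.1181 + 132 − 169.1063 = 89.01.

89.01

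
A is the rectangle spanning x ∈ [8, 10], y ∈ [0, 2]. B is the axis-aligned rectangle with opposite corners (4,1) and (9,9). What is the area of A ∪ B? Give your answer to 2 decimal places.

By inclusion–exclusion:
Individual areas: |A| = 4, |B| = 40.
|A∩B|: x∈[8,9], y∈[1,2] → 1·1 = 1.
|A ∪ B| = 44 − 1 = 43.00.

43.00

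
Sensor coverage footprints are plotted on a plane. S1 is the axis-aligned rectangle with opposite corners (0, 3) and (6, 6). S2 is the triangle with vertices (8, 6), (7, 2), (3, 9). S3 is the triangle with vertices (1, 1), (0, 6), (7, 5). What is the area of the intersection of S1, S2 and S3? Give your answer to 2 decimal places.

0.53

The intersection is the polygon with vertices (6,4.333), (5.759,4.172), (5.133,5.267), (6,5.143).
By the shoelace formula its area is 0.53.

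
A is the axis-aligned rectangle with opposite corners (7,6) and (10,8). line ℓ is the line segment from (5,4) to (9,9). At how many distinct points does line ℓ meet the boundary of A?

The segment meets the boundary at (8.2,8), (7,6.5).

2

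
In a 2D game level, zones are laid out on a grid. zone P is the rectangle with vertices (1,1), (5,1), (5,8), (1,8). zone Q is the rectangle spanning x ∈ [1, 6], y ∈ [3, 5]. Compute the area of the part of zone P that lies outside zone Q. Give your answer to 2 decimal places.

20.00

|zone P∩zone Q|: x∈[1,5], y∈[3,5] → 4·2 = 8.
|zone P| = 28.
|zone P ∖ zone Q| = |zone P| − |zone P∩zone Q| = 28 − 8 = 20.00.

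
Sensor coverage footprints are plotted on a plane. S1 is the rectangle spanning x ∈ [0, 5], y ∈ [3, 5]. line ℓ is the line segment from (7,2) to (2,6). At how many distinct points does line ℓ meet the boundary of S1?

2

The segment meets the boundary at (3.25,5), (5,3.6).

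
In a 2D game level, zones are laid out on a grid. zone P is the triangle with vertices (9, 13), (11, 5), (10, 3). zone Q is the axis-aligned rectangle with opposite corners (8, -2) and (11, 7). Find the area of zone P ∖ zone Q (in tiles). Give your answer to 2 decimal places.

|zone P| = 6, |zone P∩zone Q| = 3.3.
|zone P ∖ zone Q| = |zone P| − |zone P∩zone Q| = 6 − 3.3 = 2.70.

2.70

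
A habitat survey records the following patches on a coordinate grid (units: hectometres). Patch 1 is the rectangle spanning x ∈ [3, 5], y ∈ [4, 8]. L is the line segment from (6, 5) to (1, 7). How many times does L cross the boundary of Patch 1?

2

The segment meets the boundary at (3,6.2), (5,5.4).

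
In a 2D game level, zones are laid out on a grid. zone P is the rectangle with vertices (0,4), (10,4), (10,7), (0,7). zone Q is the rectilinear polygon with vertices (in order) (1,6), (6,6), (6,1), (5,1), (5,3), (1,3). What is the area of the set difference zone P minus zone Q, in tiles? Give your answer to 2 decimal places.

20.00

|zone P| = 30, |zone P∩zone Q| = 10.
|zone P ∖ zone Q| = |zone P| − |zone P∩zone Q| = 30 − 10 = 20.00.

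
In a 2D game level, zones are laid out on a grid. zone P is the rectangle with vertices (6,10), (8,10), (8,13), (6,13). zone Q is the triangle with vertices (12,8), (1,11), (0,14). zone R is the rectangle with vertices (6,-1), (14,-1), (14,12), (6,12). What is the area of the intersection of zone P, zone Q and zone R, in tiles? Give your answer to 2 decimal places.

The intersection is the polygon with vertices (6,11), (8,10), (6,10).
By the shoelace formula its area is 1.00.

1.00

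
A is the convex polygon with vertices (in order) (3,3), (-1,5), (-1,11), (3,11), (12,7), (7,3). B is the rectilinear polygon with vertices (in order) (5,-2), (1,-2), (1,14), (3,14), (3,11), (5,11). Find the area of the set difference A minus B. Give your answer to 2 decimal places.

|A| = 72, |A∩B| = 30.1111.
|A ∖ B| = |A| − |A∩B| = 72 − 30.1111 = 41.89.

41.89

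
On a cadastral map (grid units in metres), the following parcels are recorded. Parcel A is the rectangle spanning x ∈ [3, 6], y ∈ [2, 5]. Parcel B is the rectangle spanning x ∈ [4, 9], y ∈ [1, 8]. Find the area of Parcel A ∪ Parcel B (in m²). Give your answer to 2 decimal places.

By inclusion–exclusion:
Individual areas: |Parcel A| = 9, |Parcel B| = 35.
|Parcel A∩Parcel B|: x∈[4,6], y∈[2,5] → 2·3 = 6.
|Parcel A ∪ Parcel B| = 44 − 6 = 38.00.

38.00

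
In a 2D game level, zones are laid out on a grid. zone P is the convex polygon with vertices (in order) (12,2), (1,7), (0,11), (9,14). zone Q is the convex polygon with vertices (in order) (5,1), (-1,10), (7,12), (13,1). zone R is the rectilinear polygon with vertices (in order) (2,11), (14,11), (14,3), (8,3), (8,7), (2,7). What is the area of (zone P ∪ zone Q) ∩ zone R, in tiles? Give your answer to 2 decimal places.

46.04

The region (zone P ∪ zone Q) ∩ zone R is the polygon with vertices (11.615,3.538), (11.909,3), (8,3), (8,7), (2,7), (2,11), (9.75,11).
By the shoelace formula its area is 46.04.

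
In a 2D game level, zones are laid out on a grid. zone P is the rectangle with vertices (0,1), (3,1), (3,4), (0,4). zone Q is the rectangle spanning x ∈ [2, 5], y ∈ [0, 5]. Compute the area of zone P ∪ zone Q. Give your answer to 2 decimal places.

21.00

By inclusion–exclusion:
Individual areas: |zone P| = 9, |zone Q| = 15.
|zone P∩zone Q|: x∈[2,3], y∈[1,4] → 1·3 = 3.
|zone P ∪ zone Q| = 24 − 3 = 21.00.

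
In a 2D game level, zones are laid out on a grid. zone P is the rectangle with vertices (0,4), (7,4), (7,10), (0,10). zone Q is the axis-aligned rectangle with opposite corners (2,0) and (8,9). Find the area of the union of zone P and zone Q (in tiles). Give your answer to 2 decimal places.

By inclusion–exclusion:
Individual areas: |zone P| = 42, |zone Q| = 54.
|zone P∩zone Q|: x∈[2,7], y∈[4,9] → 5·5 = 25.
|zone P ∪ zone Q| = 96 − 25 = 71.00.

71.00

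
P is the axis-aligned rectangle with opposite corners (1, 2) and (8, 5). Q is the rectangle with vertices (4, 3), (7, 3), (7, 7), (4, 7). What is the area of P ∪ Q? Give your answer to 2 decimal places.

27.00

By inclusion–exclusion:
Individual areas: |P| = 21, |Q| = 12.
|P∩Q|: x∈[4,7], y∈[3,5] → 3·2 = 6.
|P ∪ Q| = 33 − 6 = 27.00.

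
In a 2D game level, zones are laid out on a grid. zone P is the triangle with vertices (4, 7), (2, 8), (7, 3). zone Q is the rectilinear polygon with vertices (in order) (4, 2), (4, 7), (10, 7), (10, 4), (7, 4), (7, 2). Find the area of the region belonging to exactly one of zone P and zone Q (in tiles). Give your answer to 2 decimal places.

|zone P| = 2.5, |zone Q| = 24, |zone P∩zone Q| = 1.5.
|zone P △ zone Q| = |zone P| + |zone Q| − 2·|zone P∩zone Q| = 2.5 + 24 − 3 = 23.50.

23.50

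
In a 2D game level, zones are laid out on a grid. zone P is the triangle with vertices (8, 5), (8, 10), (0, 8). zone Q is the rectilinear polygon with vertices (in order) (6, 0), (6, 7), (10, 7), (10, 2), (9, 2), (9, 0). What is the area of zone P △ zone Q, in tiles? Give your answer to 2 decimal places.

39.50

|zone P| = 20, |zone Q| = 26, |zone P∩zone Q| = 3.25.
|zone P △ zone Q| = |zone P| + |zone Q| − 2·|zone P∩zone Q| = 20 + 26 − 6.5 = 39.50.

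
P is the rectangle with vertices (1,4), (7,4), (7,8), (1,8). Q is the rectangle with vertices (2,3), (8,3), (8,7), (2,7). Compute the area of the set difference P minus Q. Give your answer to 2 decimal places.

|P∩Q|: x∈[2,7], y∈[4,7] → 5·3 = 15.
|P| = 24.
|P ∖ Q| = |P| − |P∩Q| = 24 − 15 = 9.00.

9.00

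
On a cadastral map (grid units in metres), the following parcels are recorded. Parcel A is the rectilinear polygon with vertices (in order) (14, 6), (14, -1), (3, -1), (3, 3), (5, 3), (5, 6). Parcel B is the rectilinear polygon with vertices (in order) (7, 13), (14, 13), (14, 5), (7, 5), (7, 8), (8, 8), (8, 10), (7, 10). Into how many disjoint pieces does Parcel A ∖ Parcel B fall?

1

Parcel A ∖ Parcel B is a single connected region.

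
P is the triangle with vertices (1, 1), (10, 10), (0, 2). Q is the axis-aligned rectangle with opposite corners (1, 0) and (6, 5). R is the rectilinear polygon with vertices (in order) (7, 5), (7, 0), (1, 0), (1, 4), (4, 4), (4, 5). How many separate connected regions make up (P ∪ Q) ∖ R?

(P ∪ Q) ∖ R splits into 2 disjoint pieces (area 6.125, area 0.9).

2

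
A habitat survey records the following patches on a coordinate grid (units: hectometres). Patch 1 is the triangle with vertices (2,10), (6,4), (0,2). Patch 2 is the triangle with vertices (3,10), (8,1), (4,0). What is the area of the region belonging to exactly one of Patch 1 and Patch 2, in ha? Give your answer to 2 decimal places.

30.48

|Patch 1| = 22, |Patch 2| = 20.5, |Patch 1∩Patch 2| = 6.0114.
|Patch 1 △ Patch 2| = |Patch 1| + |Patch 2| − 2·|Patch 1∩Patch 2| = 22 + 20.5 − 12.0228 = 30.48.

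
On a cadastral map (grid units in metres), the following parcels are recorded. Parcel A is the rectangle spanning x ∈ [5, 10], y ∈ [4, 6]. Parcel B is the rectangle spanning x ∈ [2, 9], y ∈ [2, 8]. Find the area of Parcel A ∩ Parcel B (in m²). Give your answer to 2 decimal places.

8.00

|Parcel A∩Parcel B|: x∈[5,9], y∈[4,6] → 4·2 = 8.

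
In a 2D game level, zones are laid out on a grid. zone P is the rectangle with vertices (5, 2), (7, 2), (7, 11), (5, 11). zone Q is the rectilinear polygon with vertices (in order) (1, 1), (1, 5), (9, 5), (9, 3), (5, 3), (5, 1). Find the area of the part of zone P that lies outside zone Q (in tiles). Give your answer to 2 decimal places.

14.00

|zone P| = 18, |zone P∩zone Q| = 4.
|zone P ∖ zone Q| = |zone P| − |zone P∩zone Q| = 18 − 4 = 14.00.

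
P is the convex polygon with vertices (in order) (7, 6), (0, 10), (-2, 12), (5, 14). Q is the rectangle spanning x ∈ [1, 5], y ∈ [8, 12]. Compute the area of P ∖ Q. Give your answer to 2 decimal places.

18.79

|P| = 33, |P∩Q| = 14.2143.
|P ∖ Q| = |P| − |P∩Q| = 33 − 14.2143 = 18.79.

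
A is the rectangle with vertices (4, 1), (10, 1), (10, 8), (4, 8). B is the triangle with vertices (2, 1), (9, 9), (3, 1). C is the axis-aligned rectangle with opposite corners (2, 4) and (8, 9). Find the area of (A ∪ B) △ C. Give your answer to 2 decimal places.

41.68

|A ∪ B| = 43.6815.
|(A ∪ B) ∩ C| = 16.
|(A ∪ B) △ C| = 43.6815 + 30 − 32 = 41.68.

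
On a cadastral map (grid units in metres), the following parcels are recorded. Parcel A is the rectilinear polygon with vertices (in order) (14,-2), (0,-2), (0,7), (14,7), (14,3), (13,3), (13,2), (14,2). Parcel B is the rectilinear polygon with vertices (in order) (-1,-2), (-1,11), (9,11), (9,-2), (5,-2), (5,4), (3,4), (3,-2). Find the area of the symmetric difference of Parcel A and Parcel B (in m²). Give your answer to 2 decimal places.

|Parcel A| = 125, |Parcel B| = 118, |Parcel A∩Parcel B| = 69.
|Parcel A △ Parcel B| = |Parcel A| + |Parcel B| − 2·|Parcel A∩Parcel B| = 125 + 118 − 138 = 105.00.

105.00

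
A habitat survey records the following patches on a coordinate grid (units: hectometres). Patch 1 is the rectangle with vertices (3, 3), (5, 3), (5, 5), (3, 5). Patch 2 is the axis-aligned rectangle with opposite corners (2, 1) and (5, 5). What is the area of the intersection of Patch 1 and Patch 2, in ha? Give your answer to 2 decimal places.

4.00

|Patch 1∩Patch 2|: x∈[3,5], y∈[3,5] → 2·2 = 4.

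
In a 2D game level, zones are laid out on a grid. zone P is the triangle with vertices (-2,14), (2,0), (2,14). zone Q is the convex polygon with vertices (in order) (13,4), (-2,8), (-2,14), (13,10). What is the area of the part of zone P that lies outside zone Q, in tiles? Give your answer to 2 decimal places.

|zone P| = 28, |zone P∩zone Q| = 18.433.
|zone P ∖ zone Q| = |zone P| − |zone P∩zone Q| = 28 − 18.433 = 9.57.

9.57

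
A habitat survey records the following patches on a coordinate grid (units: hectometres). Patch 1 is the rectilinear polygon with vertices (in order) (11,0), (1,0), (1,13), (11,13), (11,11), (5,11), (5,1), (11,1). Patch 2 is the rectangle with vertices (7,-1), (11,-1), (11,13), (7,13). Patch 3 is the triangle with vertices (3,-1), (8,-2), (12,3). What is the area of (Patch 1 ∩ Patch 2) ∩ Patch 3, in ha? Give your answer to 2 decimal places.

2.94

The region (Patch 1 ∩ Patch 2) ∩ Patch 3 is the polygon with vertices (7,0.778), (7.5,1), (10.4,1), (9.6,0), (7,0).
By the shoelace formula its area is 2.94.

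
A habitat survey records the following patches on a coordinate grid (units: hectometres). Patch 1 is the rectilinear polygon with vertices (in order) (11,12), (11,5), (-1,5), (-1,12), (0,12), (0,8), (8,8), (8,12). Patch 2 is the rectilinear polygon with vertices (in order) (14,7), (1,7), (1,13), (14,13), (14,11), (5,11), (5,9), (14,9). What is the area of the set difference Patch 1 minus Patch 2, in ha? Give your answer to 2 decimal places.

|Patch 1| = 52, |Patch 1∩Patch 2| = 16.
|Patch 1 ∖ Patch 2| = |Patch 1| − |Patch 1∩Patch 2| = 52 − 16 = 36.00.

36.00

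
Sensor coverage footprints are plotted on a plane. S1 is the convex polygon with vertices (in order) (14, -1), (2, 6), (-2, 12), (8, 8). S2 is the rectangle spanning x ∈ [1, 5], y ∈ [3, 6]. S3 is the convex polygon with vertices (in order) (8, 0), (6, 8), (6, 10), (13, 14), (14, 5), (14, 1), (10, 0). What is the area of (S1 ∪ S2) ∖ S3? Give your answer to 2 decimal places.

|S1 ∪ S2| = 64.375.
|(S1 ∪ S2) ∩ S3| = 23.1282.
|(S1 ∪ S2) ∖ S3| = 64.375 − 23.1282 = 41.25.

41.25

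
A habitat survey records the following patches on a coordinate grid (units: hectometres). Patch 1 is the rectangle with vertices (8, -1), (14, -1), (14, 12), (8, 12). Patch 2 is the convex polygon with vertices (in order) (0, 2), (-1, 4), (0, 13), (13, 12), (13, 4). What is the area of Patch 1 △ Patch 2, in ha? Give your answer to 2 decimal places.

|Patch 1| = 78, |Patch 2| = 129, |Patch 1∩Patch 2| = 41.9231.
|Patch 1 △ Patch 2| = |Patch 1| + |Patch 2| − 2·|Patch 1∩Patch 2| = 78 + 129 − 83.8462 = 123.15.

123.15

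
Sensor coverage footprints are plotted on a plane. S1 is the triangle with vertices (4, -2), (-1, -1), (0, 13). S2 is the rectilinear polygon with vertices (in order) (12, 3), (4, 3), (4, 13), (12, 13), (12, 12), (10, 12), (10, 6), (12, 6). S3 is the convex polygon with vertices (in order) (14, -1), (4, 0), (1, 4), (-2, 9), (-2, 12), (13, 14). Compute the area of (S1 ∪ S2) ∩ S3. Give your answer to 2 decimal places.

81.47

|S1 ∪ S2| = 103.5.
|(S1 ∪ S2) ∩ S3| = 81.47.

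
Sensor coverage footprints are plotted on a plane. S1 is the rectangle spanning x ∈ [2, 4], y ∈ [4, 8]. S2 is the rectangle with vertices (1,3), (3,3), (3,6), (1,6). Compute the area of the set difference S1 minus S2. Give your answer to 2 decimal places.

|S1∩S2|: x∈[2,3], y∈[4,6] → 1·2 = 2.
|S1| = 8.
|S1 ∖ S2| = |S1| − |S1∩S2| = 8 − 2 = 6.00.

6.00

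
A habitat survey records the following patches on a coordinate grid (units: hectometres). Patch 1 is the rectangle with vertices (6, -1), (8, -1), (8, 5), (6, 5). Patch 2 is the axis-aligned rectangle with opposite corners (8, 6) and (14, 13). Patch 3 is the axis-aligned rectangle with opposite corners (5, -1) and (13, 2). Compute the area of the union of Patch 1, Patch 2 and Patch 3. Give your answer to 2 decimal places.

By inclusion–exclusion:
Individual areas: |Patch 1| = 12, |Patch 2| = 42, |Patch 3| = 24.
|Patch 1∩Patch 2| = 0 (no overlap).
|Patch 1∩Patch 3|: x∈[6,8], y∈[-1,2] → 2·3 = 6.
|Patch 2∩Patch 3| = 0 (no overlap).
|Patch 1∩Patch 2∩Patch 3| = 0.
|Patch 1 ∪ Patch 2 ∪ Patch 3| = 78 − 6 + 0 = 72.00.

72.00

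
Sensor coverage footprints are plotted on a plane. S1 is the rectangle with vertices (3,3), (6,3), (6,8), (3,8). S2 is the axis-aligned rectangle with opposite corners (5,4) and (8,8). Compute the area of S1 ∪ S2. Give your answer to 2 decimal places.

By inclusion–exclusion:
Individual areas: |S1| = 15, |S2| = 12.
|S1∩S2|: x∈[5,6], y∈[4,8] → 1·4 = 4.
|S1 ∪ S2| = 27 − 4 = 23.00.

23.00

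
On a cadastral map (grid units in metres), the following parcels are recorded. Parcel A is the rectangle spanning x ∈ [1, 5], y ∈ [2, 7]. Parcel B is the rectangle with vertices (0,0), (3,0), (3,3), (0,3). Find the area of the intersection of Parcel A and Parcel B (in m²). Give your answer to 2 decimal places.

|Parcel A∩Parcel B|: x∈[1,3], y∈[2,3] → 2·1 = 2.

2.00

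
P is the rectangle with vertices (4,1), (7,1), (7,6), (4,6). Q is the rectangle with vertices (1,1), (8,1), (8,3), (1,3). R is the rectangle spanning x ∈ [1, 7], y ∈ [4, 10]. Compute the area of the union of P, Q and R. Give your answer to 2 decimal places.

By inclusion–exclusion:
Individual areas: |P| = 15, |Q| = 14, |R| = 36.
|P∩Q|: x∈[4,7], y∈[1,3] → 3·2 = 6.
|P∩R|: x∈[4,7], y∈[4,6] → 3·2 = 6.
|Q∩R| = 0 (no overlap).
|P∩Q∩R| = 0.
|P ∪ Q ∪ R| = 65 − 12 + 0 = 53.00.

53.00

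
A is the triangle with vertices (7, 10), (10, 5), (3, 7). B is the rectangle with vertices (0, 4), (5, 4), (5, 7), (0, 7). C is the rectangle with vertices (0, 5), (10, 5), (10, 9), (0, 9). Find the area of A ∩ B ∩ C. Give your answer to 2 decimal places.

0.57

The intersection is the polygon with vertices (5,7), (5,6.429), (3,7).
By the shoelace formula its area is 0.57.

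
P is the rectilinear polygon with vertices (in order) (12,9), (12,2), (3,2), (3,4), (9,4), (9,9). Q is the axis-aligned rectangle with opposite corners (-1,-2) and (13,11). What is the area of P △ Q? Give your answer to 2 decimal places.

|P| = 33, |Q| = 182, |P∩Q| = 33.
|P △ Q| = |P| + |Q| − 2·|P∩Q| = 33 + 182 − 66 = 149.00.

149.00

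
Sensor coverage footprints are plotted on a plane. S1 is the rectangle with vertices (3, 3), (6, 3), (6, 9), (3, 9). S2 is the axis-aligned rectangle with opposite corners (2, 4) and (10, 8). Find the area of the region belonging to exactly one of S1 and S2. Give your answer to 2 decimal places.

26.00

|S1∩S2|: x∈[3,6], y∈[4,8] → 3·4 = 12.
|S1 △ S2| = |S1| + |S2| − 2·|S1∩S2| = 18 + 32 − 24 = 26.00.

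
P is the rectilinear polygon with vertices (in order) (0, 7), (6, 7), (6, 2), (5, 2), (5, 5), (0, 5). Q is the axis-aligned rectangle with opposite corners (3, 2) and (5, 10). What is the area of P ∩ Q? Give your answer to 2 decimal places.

4.00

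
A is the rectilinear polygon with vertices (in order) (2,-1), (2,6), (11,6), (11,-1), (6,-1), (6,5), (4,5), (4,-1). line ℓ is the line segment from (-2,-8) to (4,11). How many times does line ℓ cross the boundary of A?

The segment meets the boundary at (2.421,6), (2,4.667).

2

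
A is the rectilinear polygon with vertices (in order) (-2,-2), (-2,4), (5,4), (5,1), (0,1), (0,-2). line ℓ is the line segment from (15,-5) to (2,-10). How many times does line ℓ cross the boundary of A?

0

The segment lies entirely outside A and never meets its boundary.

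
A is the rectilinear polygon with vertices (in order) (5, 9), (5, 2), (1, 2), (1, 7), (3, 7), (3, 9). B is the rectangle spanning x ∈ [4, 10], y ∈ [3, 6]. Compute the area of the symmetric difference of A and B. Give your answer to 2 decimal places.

|A| = 24, |B| = 18, |A∩B| = 3.
|A △ B| = |A| + |B| − 2·|A∩B| = 24 + 18 − 6 = 36.00.

36.00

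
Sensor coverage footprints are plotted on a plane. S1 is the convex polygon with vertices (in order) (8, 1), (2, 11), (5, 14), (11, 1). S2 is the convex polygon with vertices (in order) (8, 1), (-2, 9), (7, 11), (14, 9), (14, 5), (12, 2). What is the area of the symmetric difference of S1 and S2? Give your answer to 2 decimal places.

73.50

|S1| = 43.5, |S2| = 97, |S1∩S2| = 33.5016.
|S1 △ S2| = |S1| + |S2| − 2·|S1∩S2| = 43.5 + 97 − 67.0033 = 73.50.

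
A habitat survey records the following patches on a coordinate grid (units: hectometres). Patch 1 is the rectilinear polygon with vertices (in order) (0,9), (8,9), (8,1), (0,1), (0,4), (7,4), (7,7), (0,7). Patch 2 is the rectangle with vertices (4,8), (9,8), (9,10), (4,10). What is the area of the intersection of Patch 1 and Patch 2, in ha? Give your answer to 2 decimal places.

The intersection is the polygon with vertices (8,9), (8,8), (4,8), (4,9).
By the shoelace formula its area is 4.00.

4.00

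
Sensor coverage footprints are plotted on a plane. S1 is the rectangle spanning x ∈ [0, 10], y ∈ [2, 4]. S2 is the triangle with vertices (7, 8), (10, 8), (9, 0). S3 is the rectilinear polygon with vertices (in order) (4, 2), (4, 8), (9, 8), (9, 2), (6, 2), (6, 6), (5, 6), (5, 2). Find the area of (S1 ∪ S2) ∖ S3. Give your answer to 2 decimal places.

15.75

|S1 ∪ S2| = 29.75.
|(S1 ∪ S2) ∩ S3| = 14.
|(S1 ∪ S2) ∖ S3| = 29.75 − 14 = 15.75.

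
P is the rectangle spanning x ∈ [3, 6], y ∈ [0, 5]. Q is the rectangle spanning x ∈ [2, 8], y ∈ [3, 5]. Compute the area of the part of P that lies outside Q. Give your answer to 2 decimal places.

|P∩Q|: x∈[3,6], y∈[3,5] → 3·2 = 6.
|P| = 15.
|P ∖ Q| = |P| − |P∩Q| = 15 − 6 = 9.00.

9.00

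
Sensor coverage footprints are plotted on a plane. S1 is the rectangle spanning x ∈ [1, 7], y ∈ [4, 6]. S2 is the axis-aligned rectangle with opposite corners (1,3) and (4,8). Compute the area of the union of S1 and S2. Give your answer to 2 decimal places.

21.00

By inclusion–exclusion:
Individual areas: |S1| = 12, |S2| = 15.
|S1∩S2|: x∈[1,4], y∈[4,6] → 3·2 = 6.
|S1 ∪ S2| = 27 − 6 = 21.00.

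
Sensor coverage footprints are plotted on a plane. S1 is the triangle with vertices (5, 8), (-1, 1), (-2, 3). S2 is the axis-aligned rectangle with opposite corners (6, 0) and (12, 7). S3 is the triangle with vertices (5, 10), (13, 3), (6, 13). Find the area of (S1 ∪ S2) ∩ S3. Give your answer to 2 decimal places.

3.27

The region (S1 ∪ S2) ∩ S3 is the polygon with vertices (12,3.875), (8.429,7), (10.2,7), (12,4.429).
By the shoelace formula its area is 3.27.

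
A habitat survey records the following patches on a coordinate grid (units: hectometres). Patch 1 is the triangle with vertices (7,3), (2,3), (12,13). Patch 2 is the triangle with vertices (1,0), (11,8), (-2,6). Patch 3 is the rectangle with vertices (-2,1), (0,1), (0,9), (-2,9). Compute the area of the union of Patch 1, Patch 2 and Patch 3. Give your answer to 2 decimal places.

64.58

By inclusion–exclusion:
Individual areas: |Patch 1| = 25, |Patch 2| = 42, |Patch 3| = 16.
|Patch 1∩Patch 2| = 14.108.
|Patch 1∩Patch 3| = 0.
|Patch 2∩Patch 3| = 4.3077.
|Patch 1∩Patch 2∩Patch 3| = 0.
|Patch 1 ∪ Patch 2 ∪ Patch 3| = 83 − 18.4156 + 0 = 64.58.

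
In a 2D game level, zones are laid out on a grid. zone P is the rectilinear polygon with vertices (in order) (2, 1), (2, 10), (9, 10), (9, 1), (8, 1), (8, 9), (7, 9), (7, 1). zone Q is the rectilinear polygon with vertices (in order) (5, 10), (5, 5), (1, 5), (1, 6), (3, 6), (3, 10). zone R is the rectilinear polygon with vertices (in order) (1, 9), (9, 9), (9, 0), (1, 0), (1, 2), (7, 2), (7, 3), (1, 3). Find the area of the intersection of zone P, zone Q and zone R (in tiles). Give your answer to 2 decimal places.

9.00

The intersection is the polygon with vertices (3,6), (3,9), (5,9), (5,5), (2,5), (2,6).
By the shoelace formula its area is 9.00.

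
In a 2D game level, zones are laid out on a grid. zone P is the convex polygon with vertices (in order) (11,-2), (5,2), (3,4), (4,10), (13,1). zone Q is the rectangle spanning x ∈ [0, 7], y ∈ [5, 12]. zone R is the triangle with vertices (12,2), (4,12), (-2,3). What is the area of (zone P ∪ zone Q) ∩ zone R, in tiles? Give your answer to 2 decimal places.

|zone P ∪ zone Q| = 87.9167.
|(zone P ∪ zone Q) ∩ zone R| = 51.91.

51.91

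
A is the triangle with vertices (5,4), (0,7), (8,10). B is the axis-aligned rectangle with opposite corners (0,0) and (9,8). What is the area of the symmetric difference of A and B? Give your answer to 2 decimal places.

|A| = 19.5, |B| = 72, |A∩B| = 15.1667.
|A △ B| = |A| + |B| − 2·|A∩B| = 19.5 + 72 − 30.3333 = 61.17.

61.17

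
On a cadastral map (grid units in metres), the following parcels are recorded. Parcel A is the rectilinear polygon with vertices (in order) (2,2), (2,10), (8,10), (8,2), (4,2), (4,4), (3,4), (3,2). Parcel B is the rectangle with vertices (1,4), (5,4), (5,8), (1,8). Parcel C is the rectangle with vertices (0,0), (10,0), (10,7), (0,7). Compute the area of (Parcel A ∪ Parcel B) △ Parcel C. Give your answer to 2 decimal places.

|Parcel A ∪ Parcel B| = 50.
|(Parcel A ∪ Parcel B) ∩ Parcel C| = 31.
|(Parcel A ∪ Parcel B) △ Parcel C| = 50 + 70 − 62 = 58.00.

58.00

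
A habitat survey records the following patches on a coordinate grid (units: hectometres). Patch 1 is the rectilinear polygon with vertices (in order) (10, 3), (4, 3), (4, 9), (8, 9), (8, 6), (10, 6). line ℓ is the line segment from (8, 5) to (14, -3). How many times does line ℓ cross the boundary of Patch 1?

The segment meets the boundary at (9.5,3).

1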